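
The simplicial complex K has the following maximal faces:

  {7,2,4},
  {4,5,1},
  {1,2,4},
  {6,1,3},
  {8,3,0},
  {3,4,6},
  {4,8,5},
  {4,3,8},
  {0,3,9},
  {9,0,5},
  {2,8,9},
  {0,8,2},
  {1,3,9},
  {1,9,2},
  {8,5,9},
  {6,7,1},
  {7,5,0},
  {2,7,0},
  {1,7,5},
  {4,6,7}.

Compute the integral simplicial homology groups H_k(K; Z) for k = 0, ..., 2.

H_0 ≅ Z,  H_1 ≅ Z ⊕ Z/2Z,  H_2 = 0.

Fix the vertex order 0 < 1 < 2 < 3 < 4 < 5 < 6 < 7 < 8 < 9 and write every simplex with vertices in increasing order. Then dim K = 2 and the simplices of K are:

  0-simplices (10): [0], [1], [2], [3], [4], [5], [6], [7], [8], [9]
  1-simplices (30): (30 of them)
  2-simplices (20): (20 of them)

Hence C_0 ≅ Z^10, C_1 ≅ Z^30, C_2 ≅ Z^20.

∂_1: C_1 → C_0 sends each edge [p,q] (with p < q) to q − p.
The 10×30 boundary matrix has rank 9 and Smith normal form diag(1,1,1,1,1,1,1,1,1).

Boundary ∂_2: C_2 → C_1 sends each 2-simplex [p,q,r] to [q,r] − [p,r] + [p,q]. For instance
  ∂[1,2,9] = [2,9] − [1,9] + [1,2],
  ∂[3,4,6] = [4,6] − [3,6] + [3,4].
This gives a 30×20 integer matrix of rank 20; reducing to Smith normal form yields diagonal entries (1,1,1,1,1,1,1,1,1,1,1,1,1,1,1,1,1,1,1,2).

Now H_k = ker ∂_k / im ∂_{k+1}, so:

  H_0: rank C_0 − rank ∂_1 = 10 − 9 = 1, and the invariant factors of ∂_1 are all 1, so H_0 = Z.
  H_1: rank ker ∂_1 − rank ∂_2 = (30 − 9) − 20 = 1, and ∂_2 has invariant factor 2 > 1, so H_1 = Z ⊕ Z/2Z.
  H_2: rank ker ∂_2 − rank ∂_3 = (20 − 20) − 0 = 0, and there is no ∂_3, so H_2 = 0.

As a check, the Euler characteristic is 10 − 30 + 20 = 0, which agrees with 1 − 1 + 0 = 0.
(K is a triangulation of the Klein bottle.)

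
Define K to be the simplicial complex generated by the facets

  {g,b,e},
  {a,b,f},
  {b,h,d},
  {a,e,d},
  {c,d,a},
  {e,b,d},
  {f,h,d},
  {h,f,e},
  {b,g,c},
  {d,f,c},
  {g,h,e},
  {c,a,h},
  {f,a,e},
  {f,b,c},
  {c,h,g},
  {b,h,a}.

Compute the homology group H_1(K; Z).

Take the total order a < b < c < d < e < f < g < h on the vertex set. Then K (dimension 2) consists of the simplices:

  0-simplices (8): a, b, c, d, e, f, g, h
  1-simplices (24): ab, ac, ad, ae, af, ah, bc, bd, be, bf, bg, bh, cd, cf, cg, ch, de, df, dh, ef, eg, eh, fh, gh
  2-simplices (16): abf, abh, acd, ach, ade, aef, bcf, bcg, bde, bdh, beg, cdf, cgh, dfh, efh, egh

so the chain groups are C_0 ≅ Z^8, C_1 ≅ Z^24, C_2 ≅ Z^16.

∂_1: C_1 → C_0 maps an edge to its endpoints' difference, ∂[p,q] = q − p.
This gives a 8×24 integer matrix of rank 7; reducing to Smith normal form yields diagonal entries (1,1,1,1,1,1,1).

The boundary map ∂_2: C_2 → C_1 maps a triangle to the signed sum of its edges. For instance
  ∂aef = ef − af + ae,
  ∂bde = de − be + bd.
The resulting 24×16 matrix has rank 15, and its Smith normal form has invariant factors (1,1,1,1,1,1,1,1,1,1,1,1,1,1,1).

From H_k ≅ ker(∂_k) / im(∂_{k+1}) we obtain:

  H_1: rank ker ∂_1 − rank ∂_2 = (24 − 7) − 15 = 2, and the invariant factors of ∂_2 are all 1, so H_1 ≅ Z^2.

H_1 ≅ Z^2.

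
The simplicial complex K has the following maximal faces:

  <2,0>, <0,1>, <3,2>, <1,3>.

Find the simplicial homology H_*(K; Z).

We work with the vertex ordering 0 < 1 < 2 < 3. The simplices of K, each written with vertices in increasing order, are:

  0-simplices (4): [0], [1], [2], [3]
  1-simplices (4): [0,1], [0,2], [1,3], [2,3]

Hence C_0 ≅ Z^4, C_1 ≅ Z^4.

∂_1: C_1 → C_0 maps an edge to its endpoints' difference, ∂[p,q] = q − p.
The resulting 4×4 matrix has rank 3, and its Smith normal form has invariant factors (1,1,1).

From H_k ≅ ker(∂_k) / im(∂_{k+1}) we obtain:

  H_0: rank C_0 − rank ∂_1 = 4 − 3 = 1, and the invariant factors of ∂_1 are all 1, so H_0 ≅ Z.
  H_1: rank ker ∂_1 − rank ∂_2 = (4 − 3) − 0 = 1, and there is no ∂_2, so H_1 ≅ Z.

As a check, the Euler characteristic is 4 − 4 = 0, which agrees with 1 − 1 = 0.

H_0 ≅ Z,  H_1 ≅ Z.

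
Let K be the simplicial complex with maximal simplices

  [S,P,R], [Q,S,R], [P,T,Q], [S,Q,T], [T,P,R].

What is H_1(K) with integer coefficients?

H_1 ≅ Z.

We work with the vertex ordering P < Q < R < S < T. The simplices of K, each written with vertices in increasing order, are:

  0-simplices (5): P, Q, R, S, T
  1-simplices (10): PQ, PR, PS, PT, QR, QS, QT, RS, RT, ST
  2-simplices (5): PQT, PRS, PRT, QRS, QST

Hence C_0 ≅ Z^5, C_1 ≅ Z^10, C_2 ≅ Z^5.

∂_1: C_1 → C_0 sends each edge [p,q] (with p < q) to q − p. For instance
  ∂QS = S − Q.
The resulting 5×10 matrix has rank 4, and its Smith normal form has invariant factors (1,1,1,1).

∂_2: C_2 → C_1 acts by ∂[p,q,r] = [q,r] − [p,r] + [p,q]. For instance
  ∂PRT = RT − PT + PR,
  ∂QRS = RS − QS + QR.
This gives a 10×5 integer matrix of rank 5; reducing to Smith normal form yields diagonal entries (1,1,1,1,1).

Now H_k = ker ∂_k / im ∂_{k+1}, so:

  H_1: rank ker ∂_1 − rank ∂_2 = (10 − 4) − 5 = 1, and the invariant factors of ∂_2 are all 1, so H_1 = Z.

(K is a triangulation of the Möbius band.)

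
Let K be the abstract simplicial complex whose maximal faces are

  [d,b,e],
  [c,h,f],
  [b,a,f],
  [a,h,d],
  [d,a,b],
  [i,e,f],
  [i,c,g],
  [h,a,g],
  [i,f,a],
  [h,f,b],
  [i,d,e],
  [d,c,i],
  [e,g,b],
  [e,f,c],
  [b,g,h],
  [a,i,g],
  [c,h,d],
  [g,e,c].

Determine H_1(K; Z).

K has 9 vertices, 27 edges, 18 triangles.
rank ∂_1 = 8, rank ∂_2 = 18 ⇒ b_1 = 27 − 8 − 18 = 1; ∂_2 has invariant factor(s) [2] giving torsion. So H_1 ≅ Z ⊕ Z/2Z.

H_1 ≅ Z ⊕ Z/2Z.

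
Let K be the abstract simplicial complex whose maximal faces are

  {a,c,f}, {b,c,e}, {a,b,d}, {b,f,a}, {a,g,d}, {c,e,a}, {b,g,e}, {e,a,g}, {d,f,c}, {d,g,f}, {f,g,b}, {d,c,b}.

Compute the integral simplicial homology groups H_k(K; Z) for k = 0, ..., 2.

H_0 = Z,  H_1 = Z/2Z,  H_2 = 0.

We work with the vertex ordering a < b < c < d < e < f < g. The simplices of K, each written with vertices in increasing order, are:

  0-simplices (7): a, b, c, d, e, f, g
  1-simplices (18): ab, ac, ad, ae, af, ag, bc, bd, be, bf, bg, cd, ce, cf, df, dg, eg, fg
  2-simplices (12): abd, abf, ace, acf, adg, aeg, bcd, bce, beg, bfg, cdf, dfg

Hence C_0 ≅ Z^7, C_1 ≅ Z^18, C_2 ≅ Z^12.

∂_1: C_1 → C_0 sends each edge [p,q] (with p < q) to q − p.
As a 7×18 matrix over Z this has rank 6, with invariant factors (1,1,1,1,1,1).

The boundary map ∂_2: C_2 → C_1 maps a triangle to the signed sum of its edges. For instance
  ∂aeg = eg − ag + ae,
  ∂bfg = fg − bg + bf.
The 18×12 boundary matrix has rank 12 and Smith normal form diag(1,1,1,1,1,1,1,1,1,1,1,2).

From H_k ≅ ker(∂_k) / im(∂_{k+1}) we obtain:

  H_0: rank C_0 − rank ∂_1 = 7 − 6 = 1, and the invariant factors of ∂_1 are all 1, so H_0 ≅ Z.
  H_1: rank ker ∂_1 − rank ∂_2 = (18 − 6) − 12 = 0, and ∂_2 has invariant factor 2 > 1, so H_1 ≅ Z/2Z.
  H_2: rank ker ∂_2 − rank ∂_3 = (12 − 12) − 0 = 0, and there is no ∂_3, so H_2 ≅ 0.

As a check, the Euler characteristic is 7 − 18 + 12 = 1, which agrees with 1 − 0 + 0 = 1.
(K is a triangulation of the real projective plane RP^2.)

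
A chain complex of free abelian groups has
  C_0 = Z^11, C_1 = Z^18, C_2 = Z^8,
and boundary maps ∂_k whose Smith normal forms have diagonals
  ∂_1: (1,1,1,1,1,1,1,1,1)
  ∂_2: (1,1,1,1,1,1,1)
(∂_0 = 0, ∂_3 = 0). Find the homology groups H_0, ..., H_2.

H_0 ≅ Z^2,  H_1 ≅ Z^2,  H_2 ≅ Z.

H_0: b_0 = 11 − 0 − 9 = 2; torsion from ∂_1 factors > 1: none. So H_0 ≅ Z^2.
H_1: b_1 = 18 − 9 − 7 = 2; torsion from ∂_2 factors > 1: none. So H_1 ≅ Z^2.
H_2: b_2 = 8 − 7 − 0 = 1; torsion from ∂_3 factors > 1: none. So H_2 ≅ Z.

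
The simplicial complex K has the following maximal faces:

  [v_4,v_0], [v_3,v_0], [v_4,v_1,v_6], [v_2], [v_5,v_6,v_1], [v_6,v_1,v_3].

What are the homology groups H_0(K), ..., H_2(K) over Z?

H_0 = Z^2,  H_1 = Z,  H_2 = 0.

K has 7 vertices, 9 edges, 3 triangles.
rank ∂_0 = 0, rank ∂_1 = 5 ⇒ b_0 = 7 − 0 − 5 = 2; all invariant factors of ∂_1 are 1 so no torsion. So H_0 = Z^2.
rank ∂_1 = 5, rank ∂_2 = 3 ⇒ b_1 = 9 − 5 − 3 = 1; all invariant factors of ∂_2 are 1 so no torsion. So H_1 = Z.
rank ∂_2 = 3, rank ∂_3 = 0 ⇒ b_2 = 3 − 3 − 0 = 0. So H_2 = 0.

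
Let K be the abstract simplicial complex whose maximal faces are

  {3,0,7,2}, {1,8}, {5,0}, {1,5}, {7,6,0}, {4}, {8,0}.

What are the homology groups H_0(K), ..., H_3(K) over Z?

H_0 = Z^2,  H_1 = Z,  H_2 = 0,  H_3 = 0.

Order the vertices as 0 < 1 < 2 < 3 < 4 < 5 < 6 < 7 < 8. Listing each simplex with vertices in this order, K has dimension 3 with simplices:

  0-simplices (9): [0], [1], [2], [3], [4], [5], [6], [7], [8]
  1-simplices (12): [0,2], [0,3], [0,5], [0,6], [0,7], [0,8], [1,5], [1,8], [2,3], [2,7], [3,7], [6,7]
  2-simplices (5): [0,2,3], [0,2,7], [0,3,7], [0,6,7], [2,3,7]
  3-simplices (1): [0,2,3,7]

Hence C_0 ≅ Z^9, C_1 ≅ Z^12, C_2 ≅ Z^5, C_3 ≅ Z^1.

The boundary map ∂_1: C_1 → C_0 is given by ∂[p,q] = [q] − [p].
The 9×12 boundary matrix has rank 7 and Smith normal form diag(1,1,1,1,1,1,1).

The boundary map ∂_2: C_2 → C_1 sends each 2-simplex [p,q,r] to [q,r] − [p,r] + [p,q]. For instance
  ∂[2,3,7] = [3,7] − [2,7] + [2,3],
  ∂[0,2,7] = [2,7] − [0,7] + [0,2].
As a 12×5 matrix over Z this has rank 4, with invariant factors (1,1,1,1).

∂_3: C_3 → C_2 sends each 3-simplex σ to the alternating sum Σ_i (−1)^i (σ with its i-th vertex removed). For instance
  ∂[0,2,3,7] = [2,3,7] − [0,3,7] + [0,2,7] − [0,2,3].
This gives a 5×1 integer matrix of rank 1; reducing to Smith normal form yields diagonal entries (1).

Reading off H_k = ker ∂_k / im ∂_{k+1}:

  H_0: rank C_0 − rank ∂_1 = 9 − 7 = 2, and the invariant factors of ∂_1 are all 1, so H_0 = Z^2.
  H_1: rank ker ∂_1 − rank ∂_2 = (12 − 7) − 4 = 1, and the invariant factors of ∂_2 are all 1, so H_1 = Z.
  H_2: rank ker ∂_2 − rank ∂_3 = (5 − 4) − 1 = 0, and the invariant factors of ∂_3 are all 1, so H_2 = 0.
  H_3: rank ker ∂_3 − rank ∂_4 = (1 − 1) − 0 = 0, and there is no ∂_4, so H_3 = 0.

As a check, the Euler characteristic is 9 − 12 + 5 − 1 = 1, which agrees with 2 − 1 + 0 − 0 = 1.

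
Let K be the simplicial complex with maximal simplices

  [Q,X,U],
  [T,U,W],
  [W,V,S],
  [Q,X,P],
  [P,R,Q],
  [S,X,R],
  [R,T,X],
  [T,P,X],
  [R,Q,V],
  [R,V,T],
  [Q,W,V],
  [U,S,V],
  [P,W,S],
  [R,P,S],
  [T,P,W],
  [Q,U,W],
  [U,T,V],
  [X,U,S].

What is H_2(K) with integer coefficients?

Order the vertices as P < Q < R < S < T < U < V < W < X. Listing each simplex with vertices in this order, K has dimension 2 with simplices:

  0-simplices (9): P, Q, R, S, T, U, V, W, X
  1-simplices (27): PQ, PR, PS, PT, PW, PX, QR, QU, QV, QW, QX, RS, RT, RV, RX, SU, SV, SW, SX, TU, TV, TW, TX, UV, UW, UX, VW
  2-simplices (18): PQR, PQX, PRS, PSW, PTW, PTX, QRV, QUW, QUX, QVW, RSX, RTV, RTX, SUV, SUX, SVW, TUV, TUW

so the chain groups are C_0 ≅ Z^9, C_1 ≅ Z^27, C_2 ≅ Z^18.

The boundary map ∂_1: C_1 → C_0 maps an edge to its endpoints' difference, ∂[p,q] = q − p. For instance
  ∂SX = X − S.
The 9×27 boundary matrix has rank 8 and Smith normal form diag(1,1,1,1,1,1,1,1).

Boundary ∂_2: C_2 → C_1 acts by ∂[p,q,r] = [q,r] − [p,r] + [p,q]. For instance
  ∂RTV = TV − RV + RT,
  ∂TUV = UV − TV + TU.
The resulting 27×18 matrix has rank 18, and its Smith normal form has invariant factors (1,1,1,1,1,1,1,1,1,1,1,1,1,1,1,1,1,2).

From H_k ≅ ker(∂_k) / im(∂_{k+1}) we obtain:

  H_2: rank ker ∂_2 − rank ∂_3 = (18 − 18) − 0 = 0, and there is no ∂_3, so H_2 ≅ 0.

(K is a triangulation of the Klein bottle.)

H_2 ≅ 0.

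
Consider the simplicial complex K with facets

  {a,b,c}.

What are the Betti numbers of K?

b_0 = 1, b_1 = 0, b_2 = 0.

Fix the vertex order a < b < c and write every simplex with vertices in increasing order. Then dim K = 2 and the simplices of K are:

  0-simplices (3): a, b, c
  1-simplices (3): ab, ac, bc
  2-simplices (1): abc

Hence C_0 ≅ Z^3, C_1 ≅ Z^3, C_2 ≅ Z^1.

The boundary map ∂_1: C_1 → C_0 maps an edge to its endpoints' difference, ∂[p,q] = q − p.
The resulting 3×3 matrix has rank 2, and its Smith normal form has invariant factors (1,1).

The boundary map ∂_2: C_2 → C_1 maps a triangle to the signed sum of its edges. For instance
  ∂abc = bc − ac + ab.
This gives a 3×1 integer matrix of rank 1; reducing to Smith normal form yields diagonal entries (1).

From H_k ≅ ker(∂_k) / im(∂_{k+1}) we obtain:

  H_0: rank C_0 − rank ∂_1 = 3 − 2 = 1, and the invariant factors of ∂_1 are all 1, so H_0 ≅ Z.
  H_1: rank ker ∂_1 − rank ∂_2 = (3 − 2) − 1 = 0, and the invariant factors of ∂_2 are all 1, so H_1 ≅ 0.
  H_2: rank ker ∂_2 − rank ∂_3 = (1 − 1) − 0 = 0, and there is no ∂_3, so H_2 ≅ 0.

(K is a triangulation of the 2-simplex.)

Hence the Betti numbers are b_0 = 1, b_1 = 0, b_2 = 0.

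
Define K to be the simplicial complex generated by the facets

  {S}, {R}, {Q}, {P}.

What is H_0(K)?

H_0 ≅ Z^4.

Order the vertices as P < Q < R < S. Listing each simplex with vertices in this order, K has dimension 0 with simplices:

  0-simplices (4): P, Q, R, S

Hence C_0 ≅ Z^4.

Reading off H_k = ker ∂_k / im ∂_{k+1}:

  H_0: rank C_0 − rank ∂_1 = 4 − 0 = 4, and there is no ∂_1, so H_0 = Z^4.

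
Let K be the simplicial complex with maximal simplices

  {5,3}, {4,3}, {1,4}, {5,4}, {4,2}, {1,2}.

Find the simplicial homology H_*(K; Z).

Take the total order 1 < 2 < 3 < 4 < 5 on the vertex set. Then K (dimension 1) consists of the simplices:

  0-simplices (5): [1], [2], [3], [4], [5]
  1-simplices (6): [1,2], [1,4], [2,4], [3,4], [3,5], [4,5]

Hence C_0 ≅ Z^5, C_1 ≅ Z^6.

Boundary ∂_1: C_1 → C_0 sends each edge [p,q] (with p < q) to q − p.
The resulting 5×6 matrix has rank 4, and its Smith normal form has invariant factors (1,1,1,1).

Now H_k = ker ∂_k / im ∂_{k+1}, so:

  H_0: rank C_0 − rank ∂_1 = 5 − 4 = 1, and the invariant factors of ∂_1 are all 1, so H_0 = Z.
  H_1: rank ker ∂_1 − rank ∂_2 = (6 − 4) − 0 = 2, and there is no ∂_2, so H_1 = Z^2.

(K is a triangulation of a wedge of 2 circles.)

H_0 ≅ Z,  H_1 ≅ Z^2.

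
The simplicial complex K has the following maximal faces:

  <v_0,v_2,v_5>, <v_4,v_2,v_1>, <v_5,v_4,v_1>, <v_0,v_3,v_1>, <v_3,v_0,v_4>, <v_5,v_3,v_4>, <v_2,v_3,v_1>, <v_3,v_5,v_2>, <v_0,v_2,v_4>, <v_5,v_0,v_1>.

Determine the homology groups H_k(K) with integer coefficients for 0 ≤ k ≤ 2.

Take the total order v_0 < v_1 < v_2 < v_3 < v_4 < v_5 on the vertex set. Then K (dimension 2) consists of the simplices:

  0-simplices (6): [v_0], [v_1], [v_2], [v_3], [v_4], [v_5]
  1-simplices (15): (15 of them)
  2-simplices (10): [v_0,v_1,v_3], [v_0,v_1,v_5], [v_0,v_2,v_4], [v_0,v_2,v_5], [v_0,v_3,v_4], [v_1,v_2,v_3], [v_1,v_2,v_4], [v_1,v_4,v_5], [v_2,v_3,v_5], [v_3,v_4,v_5]

so the chain groups are C_0 ≅ Z^6, C_1 ≅ Z^15, C_2 ≅ Z^10.

∂_1: C_1 → C_0 sends each edge [p,q] (with p < q) to q − p. For instance
  ∂[v_0,v_2] = [v_2] − [v_0].
The resulting 6×15 matrix has rank 5, and its Smith normal form has invariant factors (1,1,1,1,1).

The boundary map ∂_2: C_2 → C_1 sends each 2-simplex [p,q,r] to [q,r] − [p,r] + [p,q]. For instance
  ∂[v_3,v_4,v_5] = [v_4,v_5] − [v_3,v_5] + [v_3,v_4],
  ∂[v_2,v_3,v_5] = [v_3,v_5] − [v_2,v_5] + [v_2,v_3].
As a 15×10 matrix over Z this has rank 10, with invariant factors (1,1,1,1,1,1,1,1,1,2).

Reading off H_k = ker ∂_k / im ∂_{k+1}:

  H_0: rank C_0 − rank ∂_1 = 6 − 5 = 1, and the invariant factors of ∂_1 are all 1, so H_0 ≅ Z.
  H_1: rank ker ∂_1 − rank ∂_2 = (15 − 5) − 10 = 0, and ∂_2 has invariant factor 2 > 1, so H_1 ≅ Z/2.
  H_2: rank ker ∂_2 − rank ∂_3 = (10 − 10) − 0 = 0, and there is no ∂_3, so H_2 ≅ 0.

As a check, the Euler characteristic is 6 − 15 + 10 = 1, which agrees with 1 − 0 + 0 = 1.

H_0 = Z,  H_1 = Z/2,  H_2 = 0.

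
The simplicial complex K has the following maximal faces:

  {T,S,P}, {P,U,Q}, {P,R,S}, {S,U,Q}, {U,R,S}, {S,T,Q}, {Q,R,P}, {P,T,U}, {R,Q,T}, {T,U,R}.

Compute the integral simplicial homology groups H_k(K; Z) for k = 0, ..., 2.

H_0 ≅ Z,  H_1 ≅ Z_2,  H_2 = 0.

Order the vertices as P < Q < R < S < T < U. Listing each simplex with vertices in this order, K has dimension 2 with simplices:

  0-simplices (6): P, Q, R, S, T, U
  1-simplices (15): PQ, PR, PS, PT, PU, QR, QS, QT, QU, RS, RT, RU, ST, SU, TU
  2-simplices (10): PQR, PQU, PRS, PST, PTU, QRT, QST, QSU, RSU, RTU

Hence C_0 ≅ Z^6, C_1 ≅ Z^15, C_2 ≅ Z^10.

∂_1: C_1 → C_0 sends each edge [p,q] (with p < q) to q − p.
This gives a 6×15 integer matrix of rank 5; reducing to Smith normal form yields diagonal entries (1,1,1,1,1).

Boundary ∂_2: C_2 → C_1 acts by ∂[p,q,r] = [q,r] − [p,r] + [p,q]. For instance
  ∂PQR = QR − PR + PQ,
  ∂QSU = SU − QU + QS.
This gives a 15×10 integer matrix of rank 10; reducing to Smith normal form yields diagonal entries (1,1,1,1,1,1,1,1,1,2).

Now H_k = ker ∂_k / im ∂_{k+1}, so:

  H_0: rank C_0 − rank ∂_1 = 6 − 5 = 1, and the invariant factors of ∂_1 are all 1, so H_0 = Z.
  H_1: rank ker ∂_1 − rank ∂_2 = (15 − 5) − 10 = 0, and ∂_2 has invariant factor 2 > 1, so H_1 = Z_2.
  H_2: rank ker ∂_2 − rank ∂_3 = (10 − 10) − 0 = 0, and there is no ∂_3, so H_2 = 0.

As a check, the Euler characteristic is 6 − 15 + 10 = 1, which agrees with 1 − 0 + 0 = 1.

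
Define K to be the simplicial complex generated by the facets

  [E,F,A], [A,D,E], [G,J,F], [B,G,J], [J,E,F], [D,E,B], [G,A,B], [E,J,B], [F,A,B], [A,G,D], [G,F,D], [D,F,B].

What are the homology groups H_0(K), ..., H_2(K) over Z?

Fix the vertex order A < B < D < E < F < G < J and write every simplex with vertices in increasing order. Then dim K = 2 and the simplices of K are:

  0-simplices (7): A, B, D, E, F, G, J
  1-simplices (18): AB, AD, AE, AF, AG, BD, BE, BF, BG, BJ, DE, DF, DG, EF, EJ, FG, FJ, GJ
  2-simplices (12): ABF, ABG, ADE, ADG, AEF, BDE, BDF, BEJ, BGJ, DFG, EFJ, FGJ

Hence C_0 ≅ Z^7, C_1 ≅ Z^18, C_2 ≅ Z^12.

∂_1: C_1 → C_0 maps an edge to its endpoints' difference, ∂[p,q] = q − p. For instance
  ∂EJ = J − E.
This gives a 7×18 integer matrix of rank 6; reducing to Smith normal form yields diagonal entries (1,1,1,1,1,1).

Boundary ∂_2: C_2 → C_1 acts by ∂[p,q,r] = [q,r] − [p,r] + [p,q]. For instance
  ∂FGJ = GJ − FJ + FG,
  ∂BDE = DE − BE + BD.
The resulting 18×12 matrix has rank 12, and its Smith normal form has invariant factors (1,1,1,1,1,1,1,1,1,1,1,2).

From H_k ≅ ker(∂_k) / im(∂_{k+1}) we obtain:

  H_0: rank C_0 − rank ∂_1 = 7 − 6 = 1, and the invariant factors of ∂_1 are all 1, so H_0 = Z.
  H_1: rank ker ∂_1 − rank ∂_2 = (18 − 6) − 12 = 0, and ∂_2 has invariant factor 2 > 1, so H_1 = Z/2.
  H_2: rank ker ∂_2 − rank ∂_3 = (12 − 12) − 0 = 0, and there is no ∂_3, so H_2 = 0.

As a check, the Euler characteristic is 7 − 18 + 12 = 1, which agrees with 1 − 0 + 0 = 1.
(K is a triangulation of the real projective plane RP^2.)

H_0 = Z,  H_1 = Z/2,  H_2 = 0.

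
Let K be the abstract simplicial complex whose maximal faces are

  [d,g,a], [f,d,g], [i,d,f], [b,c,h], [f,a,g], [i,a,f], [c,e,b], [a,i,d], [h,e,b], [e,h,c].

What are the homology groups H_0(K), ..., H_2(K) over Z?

K has 9 vertices, 15 edges, 10 triangles.
rank ∂_0 = 0, rank ∂_1 = 7 ⇒ b_0 = 9 − 0 − 7 = 2; all invariant factors of ∂_1 are 1 so no torsion. So H_0 = Z^2.
rank ∂_1 = 7, rank ∂_2 = 8 ⇒ b_1 = 15 − 7 − 8 = 0; all invariant factors of ∂_2 are 1 so no torsion. So H_1 = 0.
rank ∂_2 = 8, rank ∂_3 = 0 ⇒ b_2 = 10 − 8 − 0 = 2. So H_2 = Z^2.

H_0 = Z^2,  H_1 = 0,  H_2 = Z^2.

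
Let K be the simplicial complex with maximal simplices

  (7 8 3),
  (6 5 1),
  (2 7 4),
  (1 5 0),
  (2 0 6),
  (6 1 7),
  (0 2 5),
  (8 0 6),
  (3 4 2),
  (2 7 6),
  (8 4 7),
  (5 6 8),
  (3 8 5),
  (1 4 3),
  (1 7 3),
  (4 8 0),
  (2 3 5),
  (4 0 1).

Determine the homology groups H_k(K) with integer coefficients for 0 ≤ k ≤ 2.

H_0 = Z,  H_1 = Z × Z/2,  H_2 = 0.

K has 9 vertices, 27 edges, 18 triangles.
rank ∂_0 = 0, rank ∂_1 = 8 ⇒ b_0 = 9 − 0 − 8 = 1; all invariant factors of ∂_1 are 1 so no torsion. So H_0 ≅ Z.
rank ∂_1 = 8, rank ∂_2 = 18 ⇒ b_1 = 27 − 8 − 18 = 1; ∂_2 has invariant factor(s) [2] giving torsion. So H_1 ≅ Z × Z/2.
rank ∂_2 = 18, rank ∂_3 = 0 ⇒ b_2 = 18 − 18 − 0 = 0. So H_2 ≅ 0.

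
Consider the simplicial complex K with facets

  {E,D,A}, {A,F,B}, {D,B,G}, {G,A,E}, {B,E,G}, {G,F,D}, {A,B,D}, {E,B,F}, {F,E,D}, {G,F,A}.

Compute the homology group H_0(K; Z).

H_0 ≅ Z.

Take the total order A < B < D < E < F < G on the vertex set. Then K (dimension 2) consists of the simplices:

  0-simplices (6): A, B, D, E, F, G
  1-simplices (15): AB, AD, AE, AF, AG, BD, BE, BF, BG, DE, DF, DG, EF, EG, FG
  2-simplices (10): ABD, ABF, ADE, AEG, AFG, BDG, BEF, BEG, DEF, DFG

so the chain groups are C_0 ≅ Z^6, C_1 ≅ Z^15, C_2 ≅ Z^10.

The boundary map ∂_1: C_1 → C_0 is given by ∂[p,q] = [q] − [p].
This gives a 6×15 integer matrix of rank 5; reducing to Smith normal form yields diagonal entries (1,1,1,1,1).

Boundary ∂_2: C_2 → C_1 maps a triangle to the signed sum of its edges. For instance
  ∂DFG = FG − DG + DF,
  ∂AFG = FG − AG + AF.
As a 15×10 matrix over Z this has rank 10, with invariant factors (1,1,1,1,1,1,1,1,1,2).

Now H_k = ker ∂_k / im ∂_{k+1}, so:

  H_0: rank C_0 − rank ∂_1 = 6 − 5 = 1, and the invariant factors of ∂_1 are all 1, so H_0 ≅ Z.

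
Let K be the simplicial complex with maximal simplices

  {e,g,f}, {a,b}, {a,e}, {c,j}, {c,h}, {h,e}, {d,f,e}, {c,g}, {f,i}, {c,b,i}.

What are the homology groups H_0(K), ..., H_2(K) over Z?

K has 10 vertices, 15 edges, 3 triangles.
rank ∂_0 = 0, rank ∂_1 = 9 ⇒ b_0 = 10 − 0 − 9 = 1; all invariant factors of ∂_1 are 1 so no torsion. So H_0 = Z.
rank ∂_1 = 9, rank ∂_2 = 3 ⇒ b_1 = 15 − 9 − 3 = 3; all invariant factors of ∂_2 are 1 so no torsion. So H_1 = Z^3.
rank ∂_2 = 3, rank ∂_3 = 0 ⇒ b_2 = 3 − 3 − 0 = 0. So H_2 = 0.

H_0 = Z,  H_1 = Z^3,  H_2 = 0.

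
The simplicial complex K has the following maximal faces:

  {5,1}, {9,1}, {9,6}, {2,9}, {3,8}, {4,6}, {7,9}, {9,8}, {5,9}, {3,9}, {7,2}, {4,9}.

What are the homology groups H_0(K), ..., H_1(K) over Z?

Fix the vertex order 1 < 2 < 3 < 4 < 5 < 6 < 7 < 8 < 9 and write every simplex with vertices in increasing order. Then dim K = 1 and the simplices of K are:

  0-simplices (9): [1], [2], [3], [4], [5], [6], [7], [8], [9]
  1-simplices (12): [1,5], [1,9], [2,7], [2,9], [3,8], [3,9], [4,6], [4,9], [5,9], [6,9], [7,9], [8,9]

giving chain groups C_0 ≅ Z^9, C_1 ≅ Z^12.

∂_1: C_1 → C_0 is given by ∂[p,q] = [q] − [p]. For instance
  ∂[5,9] = [9] − [5].
This gives a 9×12 integer matrix of rank 8; reducing to Smith normal form yields diagonal entries (1,1,1,1,1,1,1,1).

Computing H_k = (kernel of ∂_k) / (image of ∂_{k+1}):

  H_0: rank C_0 − rank ∂_1 = 9 − 8 = 1, and the invariant factors of ∂_1 are all 1, so H_0 ≅ Z.
  H_1: rank ker ∂_1 − rank ∂_2 = (12 − 8) − 0 = 4, and there is no ∂_2, so H_1 ≅ Z^4.

(K is a triangulation of a wedge of 4 circles.)

H_0 ≅ Z,  H_1 ≅ Z^4.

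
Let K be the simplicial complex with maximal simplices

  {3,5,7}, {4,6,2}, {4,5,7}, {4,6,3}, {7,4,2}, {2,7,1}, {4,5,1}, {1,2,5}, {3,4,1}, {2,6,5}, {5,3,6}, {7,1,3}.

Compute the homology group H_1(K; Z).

H_1 ≅ Z/2Z.

Fix the vertex order 1 < 2 < 3 < 4 < 5 < 6 < 7 and write every simplex with vertices in increasing order. Then dim K = 2 and the simplices of K are:

  0-simplices (7): [1], [2], [3], [4], [5], [6], [7]
  1-simplices (18): [1,2], [1,3], [1,4], [1,5], [1,7], [2,4], [2,5], [2,6], [2,7], [3,4], [3,5], [3,6], [3,7], [4,5], [4,6], [4,7], [5,6], [5,7]
  2-simplices (12): [1,2,5], [1,2,7], [1,3,4], [1,3,7], [1,4,5], [2,4,6], [2,4,7], [2,5,6], [3,4,6], [3,5,6], [3,5,7], [4,5,7]

Hence C_0 ≅ Z^7, C_1 ≅ Z^18, C_2 ≅ Z^12.

Boundary ∂_1: C_1 → C_0 maps an edge to its endpoints' difference, ∂[p,q] = q − p.
As a 7×18 matrix over Z this has rank 6, with invariant factors (1,1,1,1,1,1).

Boundary ∂_2: C_2 → C_1 acts by ∂[p,q,r] = [q,r] − [p,r] + [p,q]. For instance
  ∂[1,2,5] = [2,5] − [1,5] + [1,2],
  ∂[3,4,6] = [4,6] − [3,6] + [3,4].
The 18×12 boundary matrix has rank 12 and Smith normal form diag(1,1,1,1,1,1,1,1,1,1,1,2).

From H_k ≅ ker(∂_k) / im(∂_{k+1}) we obtain:

  H_1: rank ker ∂_1 − rank ∂_2 = (18 − 6) − 12 = 0, and ∂_2 has invariant factor 2 > 1, so H_1 = Z/2Z.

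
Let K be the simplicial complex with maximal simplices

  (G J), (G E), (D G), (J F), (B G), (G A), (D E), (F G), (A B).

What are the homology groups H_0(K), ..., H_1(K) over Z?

H_0 = Z,  H_1 = Z^3.

We work with the vertex ordering A < B < D < E < F < G < J. The simplices of K, each written with vertices in increasing order, are:

  0-simplices (7): A, B, D, E, F, G, J
  1-simplices (9): AB, AG, BG, DE, DG, EG, FG, FJ, GJ

so the chain groups are C_0 ≅ Z^7, C_1 ≅ Z^9.

Boundary ∂_1: C_1 → C_0 sends each edge [p,q] (with p < q) to q − p. For instance
  ∂GJ = J − G.
The resulting 7×9 matrix has rank 6, and its Smith normal form has invariant factors (1,1,1,1,1,1).

Now H_k = ker ∂_k / im ∂_{k+1}, so:

  H_0: rank C_0 − rank ∂_1 = 7 − 6 = 1, and the invariant factors of ∂_1 are all 1, so H_0 = Z.
  H_1: rank ker ∂_1 − rank ∂_2 = (9 − 6) − 0 = 3, and there is no ∂_2, so H_1 = Z^3.

As a check, the Euler characteristic is 7 − 9 = -2, which agrees with 1 − 3 = -2.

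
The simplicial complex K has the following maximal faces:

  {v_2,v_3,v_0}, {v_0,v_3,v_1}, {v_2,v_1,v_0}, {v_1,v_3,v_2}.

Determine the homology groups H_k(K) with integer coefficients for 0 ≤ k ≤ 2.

H_0 = Z,  H_1 = 0,  H_2 = Z.

We work with the vertex ordering v_0 < v_1 < v_2 < v_3. The simplices of K, each written with vertices in increasing order, are:

  0-simplices (4): [v_0], [v_1], [v_2], [v_3]
  1-simplices (6): [v_0,v_1], [v_0,v_2], [v_0,v_3], [v_1,v_2], [v_1,v_3], [v_2,v_3]
  2-simplices (4): [v_0,v_1,v_2], [v_0,v_1,v_3], [v_0,v_2,v_3], [v_1,v_2,v_3]

so the chain groups are C_0 ≅ Z^4, C_1 ≅ Z^6, C_2 ≅ Z^4.

The boundary map ∂_1: C_1 → C_0 is given by ∂[p,q] = [q] − [p].
This gives a 4×6 integer matrix of rank 3; reducing to Smith normal form yields diagonal entries (1,1,1).

∂_2: C_2 → C_1 sends each 2-simplex [p,q,r] to [q,r] − [p,r] + [p,q]. For instance
  ∂[v_0,v_2,v_3] = [v_2,v_3] − [v_0,v_3] + [v_0,v_2],
  ∂[v_0,v_1,v_3] = [v_1,v_3] − [v_0,v_3] + [v_0,v_1].
As a 6×4 matrix over Z this has rank 3, with invariant factors (1,1,1).

Now H_k = ker ∂_k / im ∂_{k+1}, so:

  H_0: rank C_0 − rank ∂_1 = 4 − 3 = 1, and the invariant factors of ∂_1 are all 1, so H_0 = Z.
  H_1: rank ker ∂_1 − rank ∂_2 = (6 − 3) − 3 = 0, and the invariant factors of ∂_2 are all 1, so H_1 = 0.
  H_2: rank ker ∂_2 − rank ∂_3 = (4 − 3) − 0 = 1, and there is no ∂_3, so H_2 = Z.

(K is a triangulation of the 2-sphere S^2.)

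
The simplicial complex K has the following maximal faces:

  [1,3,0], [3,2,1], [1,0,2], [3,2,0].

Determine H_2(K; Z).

H_2 ≅ Z.

Take the total order 0 < 1 < 2 < 3 on the vertex set. Then K (dimension 2) consists of the simplices:

  0-simplices (4): [0], [1], [2], [3]
  1-simplices (6): [0,1], [0,2], [0,3], [1,2], [1,3], [2,3]
  2-simplices (4): [0,1,2], [0,1,3], [0,2,3], [1,2,3]

Hence C_0 ≅ Z^4, C_1 ≅ Z^6, C_2 ≅ Z^4.

∂_1: C_1 → C_0 is given by ∂[p,q] = [q] − [p]. For instance
  ∂[0,1] = [1] − [0].
As a 4×6 matrix over Z this has rank 3, with invariant factors (1,1,1).

The boundary map ∂_2: C_2 → C_1 sends each 2-simplex [p,q,r] to [q,r] − [p,r] + [p,q]. For instance
  ∂[0,1,3] = [1,3] − [0,3] + [0,1],
  ∂[0,2,3] = [2,3] − [0,3] + [0,2].
The resulting 6×4 matrix has rank 3, and its Smith normal form has invariant factors (1,1,1).

From H_k ≅ ker(∂_k) / im(∂_{k+1}) we obtain:

  H_2: rank ker ∂_2 − rank ∂_3 = (4 − 3) − 0 = 1, and there is no ∂_3, so H_2 = Z.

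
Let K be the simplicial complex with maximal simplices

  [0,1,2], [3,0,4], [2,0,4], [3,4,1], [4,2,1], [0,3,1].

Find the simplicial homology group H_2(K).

We work with the vertex ordering 0 < 1 < 2 < 3 < 4. The simplices of K, each written with vertices in increasing order, are:

  0-simplices (5): [0], [1], [2], [3], [4]
  1-simplices (9): [0,1], [0,2], [0,3], [0,4], [1,2], [1,3], [1,4], [2,4], [3,4]
  2-simplices (6): [0,1,2], [0,1,3], [0,2,4], [0,3,4], [1,2,4], [1,3,4]

so the chain groups are C_0 ≅ Z^5, C_1 ≅ Z^9, C_2 ≅ Z^6.

∂_1: C_1 → C_0 sends each edge [p,q] (with p < q) to q − p.
As a 5×9 matrix over Z this has rank 4, with invariant factors (1,1,1,1).

The boundary map ∂_2: C_2 → C_1 maps a triangle to the signed sum of its edges. For instance
  ∂[1,3,4] = [3,4] − [1,4] + [1,3],
  ∂[1,2,4] = [2,4] − [1,4] + [1,2].
As a 9×6 matrix over Z this has rank 5, with invariant factors (1,1,1,1,1).

From H_k ≅ ker(∂_k) / im(∂_{k+1}) we obtain:

  H_2: rank ker ∂_2 − rank ∂_3 = (6 − 5) − 0 = 1, and there is no ∂_3, so H_2 = Z.

H_2 ≅ Z.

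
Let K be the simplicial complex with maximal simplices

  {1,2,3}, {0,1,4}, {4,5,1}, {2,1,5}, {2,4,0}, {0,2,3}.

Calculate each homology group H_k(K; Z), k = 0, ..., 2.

H_0 ≅ Z,  H_1 ≅ Z,  H_2 = 0.

Take the total order 0 < 1 < 2 < 3 < 4 < 5 on the vertex set. Then K (dimension 2) consists of the simplices:

  0-simplices (6): [0], [1], [2], [3], [4], [5]
  1-simplices (12): [0,1], [0,2], [0,3], [0,4], [1,2], [1,3], [1,4], [1,5], [2,3], [2,4], [2,5], [4,5]
  2-simplices (6): [0,1,4], [0,2,3], [0,2,4], [1,2,3], [1,2,5], [1,4,5]

Hence C_0 ≅ Z^6, C_1 ≅ Z^12, C_2 ≅ Z^6.

∂_1: C_1 → C_0 maps an edge to its endpoints' difference, ∂[p,q] = q − p. For instance
  ∂[1,2] = [2] − [1].
The 6×12 boundary matrix has rank 5 and Smith normal form diag(1,1,1,1,1).

∂_2: C_2 → C_1 maps a triangle to the signed sum of its edges. For instance
  ∂[0,2,3] = [2,3] − [0,3] + [0,2],
  ∂[0,1,4] = [1,4] − [0,4] + [0,1].
The resulting 12×6 matrix has rank 6, and its Smith normal form has invariant factors (1,1,1,1,1,1).

Computing H_k = (kernel of ∂_k) / (image of ∂_{k+1}):

  H_0: rank C_0 − rank ∂_1 = 6 − 5 = 1, and the invariant factors of ∂_1 are all 1, so H_0 = Z.
  H_1: rank ker ∂_1 − rank ∂_2 = (12 − 5) − 6 = 1, and the invariant factors of ∂_2 are all 1, so H_1 = Z.
  H_2: rank ker ∂_2 − rank ∂_3 = (6 − 6) − 0 = 0, and there is no ∂_3, so H_2 = 0.

As a check, the Euler characteristic is 6 − 12 + 6 = 0, which agrees with 1 − 1 + 0 = 0.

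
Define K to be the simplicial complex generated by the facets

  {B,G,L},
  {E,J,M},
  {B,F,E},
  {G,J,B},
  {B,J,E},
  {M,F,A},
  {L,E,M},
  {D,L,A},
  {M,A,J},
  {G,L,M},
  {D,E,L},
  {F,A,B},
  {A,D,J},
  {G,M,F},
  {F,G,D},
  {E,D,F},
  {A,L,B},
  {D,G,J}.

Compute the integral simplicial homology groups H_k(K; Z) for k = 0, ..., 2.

Fix the vertex order A < B < D < E < F < G < J < L < M and write every simplex with vertices in increasing order. Then dim K = 2 and the simplices of K are:

  0-simplices (9): A, B, D, E, F, G, J, L, M
  1-simplices (27): AB, AD, AF, AJ, AL, AM, BE, BF, BG, BJ, BL, DE, DF, DG, DJ, DL, EF, EJ, EL, EM, FG, FM, GJ, GL, GM, JM, LM
  2-simplices (18): ABF, ABL, ADJ, ADL, AFM, AJM, BEF, BEJ, BGJ, BGL, DEF, DEL, DFG, DGJ, EJM, ELM, FGM, GLM

Hence C_0 ≅ Z^9, C_1 ≅ Z^27, C_2 ≅ Z^18.

∂_1: C_1 → C_0 maps an edge to its endpoints' difference, ∂[p,q] = q − p. For instance
  ∂GM = M − G.
The 9×27 boundary matrix has rank 8 and Smith normal form diag(1,1,1,1,1,1,1,1).

The boundary map ∂_2: C_2 → C_1 acts by ∂[p,q,r] = [q,r] − [p,r] + [p,q]. For instance
  ∂ELM = LM − EM + EL,
  ∂BEF = EF − BF + BE.
As a 27×18 matrix over Z this has rank 17, with invariant factors (1,1,1,1,1,1,1,1,1,1,1,1,1,1,1,1,1).

Reading off H_k = ker ∂_k / im ∂_{k+1}:

  H_0: rank C_0 − rank ∂_1 = 9 − 8 = 1, and the invariant factors of ∂_1 are all 1, so H_0 ≅ Z.
  H_1: rank ker ∂_1 − rank ∂_2 = (27 − 8) − 17 = 2, and the invariant factors of ∂_2 are all 1, so H_1 ≅ Z^2.
  H_2: rank ker ∂_2 − rank ∂_3 = (18 − 17) − 0 = 1, and there is no ∂_3, so H_2 ≅ Z.

H_0 = Z,  H_1 = Z^2,  H_2 = Z.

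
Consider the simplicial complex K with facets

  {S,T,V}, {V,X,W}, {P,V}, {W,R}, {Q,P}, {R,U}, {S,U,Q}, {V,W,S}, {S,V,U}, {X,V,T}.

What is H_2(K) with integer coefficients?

K has 9 vertices, 16 edges, 6 triangles.
rank ∂_2 = 6, rank ∂_3 = 0 ⇒ b_2 = 6 − 6 − 0 = 0. So H_2 = 0.

H_2 = 0.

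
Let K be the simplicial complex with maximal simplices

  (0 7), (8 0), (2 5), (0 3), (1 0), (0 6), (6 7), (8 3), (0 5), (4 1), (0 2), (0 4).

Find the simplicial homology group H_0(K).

H_0 ≅ Z.

Order the vertices as 0 < 1 < 2 < 3 < 4 < 5 < 6 < 7 < 8. Listing each simplex with vertices in this order, K has dimension 1 with simplices:

  0-simplices (9): [0], [1], [2], [3], [4], [5], [6], [7], [8]
  1-simplices (12): [0,1], [0,2], [0,3], [0,4], [0,5], [0,6], [0,7], [0,8], [1,4], [2,5], [3,8], [6,7]

so the chain groups are C_0 ≅ Z^9, C_1 ≅ Z^12.

The boundary map ∂_1: C_1 → C_0 sends each edge [p,q] (with p < q) to q − p.
As a 9×12 matrix over Z this has rank 8, with invariant factors (1,1,1,1,1,1,1,1).

Computing H_k = (kernel of ∂_k) / (image of ∂_{k+1}):

  H_0: rank C_0 − rank ∂_1 = 9 − 8 = 1, and the invariant factors of ∂_1 are all 1, so H_0 ≅ Z.

(K is a triangulation of a wedge of 4 circles.)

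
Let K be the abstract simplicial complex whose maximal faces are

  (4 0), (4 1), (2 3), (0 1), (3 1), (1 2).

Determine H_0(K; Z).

Take the total order 0 < 1 < 2 < 3 < 4 on the vertex set. Then K (dimension 1) consists of the simplices:

  0-simplices (5): [0], [1], [2], [3], [4]
  1-simplices (6): [0,1], [0,4], [1,2], [1,3], [1,4], [2,3]

Hence C_0 ≅ Z^5, C_1 ≅ Z^6.

∂_1: C_1 → C_0 sends each edge [p,q] (with p < q) to q − p. For instance
  ∂[0,1] = [1] − [0].
As a 5×6 matrix over Z this has rank 4, with invariant factors (1,1,1,1).

From H_k ≅ ker(∂_k) / im(∂_{k+1}) we obtain:

  H_0: rank C_0 − rank ∂_1 = 5 − 4 = 1, and the invariant factors of ∂_1 are all 1, so H_0 = Z.

(K is a triangulation of a wedge of 2 circles.)

H_0 ≅ Z.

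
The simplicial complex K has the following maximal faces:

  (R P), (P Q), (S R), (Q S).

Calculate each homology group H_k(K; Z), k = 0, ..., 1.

H_0 = Z,  H_1 = Z.

Order the vertices as P < Q < R < S. Listing each simplex with vertices in this order, K has dimension 1 with simplices:

  0-simplices (4): P, Q, R, S
  1-simplices (4): PQ, PR, QS, RS

Hence C_0 ≅ Z^4, C_1 ≅ Z^4.

The boundary map ∂_1: C_1 → C_0 maps an edge to its endpoints' difference, ∂[p,q] = q − p. For instance
  ∂RS = S − R.
This gives a 4×4 integer matrix of rank 3; reducing to Smith normal form yields diagonal entries (1,1,1).

Computing H_k = (kernel of ∂_k) / (image of ∂_{k+1}):

  H_0: rank C_0 − rank ∂_1 = 4 − 3 = 1, and the invariant factors of ∂_1 are all 1, so H_0 ≅ Z.
  H_1: rank ker ∂_1 − rank ∂_2 = (4 − 3) − 0 = 1, and there is no ∂_2, so H_1 ≅ Z.

As a check, the Euler characteristic is 4 − 4 = 0, which agrees with 1 − 1 = 0.
(K is a triangulation of the circle S^1.)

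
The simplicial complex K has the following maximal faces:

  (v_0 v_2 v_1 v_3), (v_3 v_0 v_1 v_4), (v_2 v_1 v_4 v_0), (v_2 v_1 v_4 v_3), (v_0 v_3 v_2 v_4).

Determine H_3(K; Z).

We work with the vertex ordering v_0 < v_1 < v_2 < v_3 < v_4. The simplices of K, each written with vertices in increasing order, are:

  0-simplices (5): [v_0], [v_1], [v_2], [v_3], [v_4]
  1-simplices (10): [v_0,v_1], [v_0,v_2], [v_0,v_3], [v_0,v_4], [v_1,v_2], [v_1,v_3], [v_1,v_4], [v_2,v_3], [v_2,v_4], [v_3,v_4]
  2-simplices (10): [v_0,v_1,v_2], [v_0,v_1,v_3], [v_0,v_1,v_4], [v_0,v_2,v_3], [v_0,v_2,v_4], [v_0,v_3,v_4], [v_1,v_2,v_3], [v_1,v_2,v_4], [v_1,v_3,v_4], [v_2,v_3,v_4]
  3-simplices (5): [v_0,v_1,v_2,v_3], [v_0,v_1,v_2,v_4], [v_0,v_1,v_3,v_4], [v_0,v_2,v_3,v_4], [v_1,v_2,v_3,v_4]

so the chain groups are C_0 ≅ Z^5, C_1 ≅ Z^10, C_2 ≅ Z^10, C_3 ≅ Z^5.

∂_1: C_1 → C_0 is given by ∂[p,q] = [q] − [p]. For instance
  ∂[v_0,v_1] = [v_1] − [v_0].
The 5×10 boundary matrix has rank 4 and Smith normal form diag(1,1,1,1).

Boundary ∂_2: C_2 → C_1 sends each 2-simplex [p,q,r] to [q,r] − [p,r] + [p,q]. For instance
  ∂[v_0,v_2,v_3] = [v_2,v_3] − [v_0,v_3] + [v_0,v_2],
  ∂[v_2,v_3,v_4] = [v_3,v_4] − [v_2,v_4] + [v_2,v_3].
The resulting 10×10 matrix has rank 6, and its Smith normal form has invariant factors (1,1,1,1,1,1).

∂_3: C_3 → C_2 sends each 3-simplex σ to the alternating sum Σ_i (−1)^i (σ with its i-th vertex removed). For instance
  ∂[v_0,v_1,v_2,v_3] = [v_1,v_2,v_3] − [v_0,v_2,v_3] + [v_0,v_1,v_3] − [v_0,v_1,v_2],
  ∂[v_0,v_1,v_2,v_4] = [v_1,v_2,v_4] − [v_0,v_2,v_4] + [v_0,v_1,v_4] − [v_0,v_1,v_2].
This gives a 10×5 integer matrix of rank 4; reducing to Smith normal form yields diagonal entries (1,1,1,1).

Computing H_k = (kernel of ∂_k) / (image of ∂_{k+1}):

  H_3: rank ker ∂_3 − rank ∂_4 = (5 − 4) − 0 = 1, and there is no ∂_4, so H_3 = Z.

H_3 ≅ Z.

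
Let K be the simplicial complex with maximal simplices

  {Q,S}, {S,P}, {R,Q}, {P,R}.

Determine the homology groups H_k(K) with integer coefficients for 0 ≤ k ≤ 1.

We work with the vertex ordering P < Q < R < S. The simplices of K, each written with vertices in increasing order, are:

  0-simplices (4): P, Q, R, S
  1-simplices (4): PR, PS, QR, QS

Hence C_0 ≅ Z^4, C_1 ≅ Z^4.

Boundary ∂_1: C_1 → C_0 sends each edge [p,q] (with p < q) to q − p.
The 4×4 boundary matrix has rank 3 and Smith normal form diag(1,1,1).

Reading off H_k = ker ∂_k / im ∂_{k+1}:

  H_0: rank C_0 − rank ∂_1 = 4 − 3 = 1, and the invariant factors of ∂_1 are all 1, so H_0 = Z.
  H_1: rank ker ∂_1 − rank ∂_2 = (4 − 3) − 0 = 1, and there is no ∂_2, so H_1 = Z.

(K is a triangulation of the circle S^1.)

H_0 ≅ Z,  H_1 ≅ Z.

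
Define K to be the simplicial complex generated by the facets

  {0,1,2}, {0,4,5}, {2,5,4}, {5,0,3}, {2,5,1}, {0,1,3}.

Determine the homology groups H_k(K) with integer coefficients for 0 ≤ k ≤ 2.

Take the total order 0 < 1 < 2 < 3 < 4 < 5 on the vertex set. Then K (dimension 2) consists of the simplices:

  0-simplices (6): [0], [1], [2], [3], [4], [5]
  1-simplices (12): [0,1], [0,2], [0,3], [0,4], [0,5], [1,2], [1,3], [1,5], [2,4], [2,5], [3,5], [4,5]
  2-simplices (6): [0,1,2], [0,1,3], [0,3,5], [0,4,5], [1,2,5], [2,4,5]

so the chain groups are C_0 ≅ Z^6, C_1 ≅ Z^12, C_2 ≅ Z^6.

∂_1: C_1 → C_0 maps an edge to its endpoints' difference, ∂[p,q] = q − p. For instance
  ∂[0,4] = [4] − [0].
As a 6×12 matrix over Z this has rank 5, with invariant factors (1,1,1,1,1).

The boundary map ∂_2: C_2 → C_1 sends each 2-simplex [p,q,r] to [q,r] − [p,r] + [p,q]. For instance
  ∂[0,1,3] = [1,3] − [0,3] + [0,1],
  ∂[1,2,5] = [2,5] − [1,5] + [1,2].
The resulting 12×6 matrix has rank 6, and its Smith normal form has invariant factors (1,1,1,1,1,1).

Reading off H_k = ker ∂_k / im ∂_{k+1}:

  H_0: rank C_0 − rank ∂_1 = 6 − 5 = 1, and the invariant factors of ∂_1 are all 1, so H_0 ≅ Z.
  H_1: rank ker ∂_1 − rank ∂_2 = (12 − 5) − 6 = 1, and the invariant factors of ∂_2 are all 1, so H_1 ≅ Z.
  H_2: rank ker ∂_2 − rank ∂_3 = (6 − 6) − 0 = 0, and there is no ∂_3, so H_2 ≅ 0.

As a check, the Euler characteristic is 6 − 12 + 6 = 0, which agrees with 1 − 1 + 0 = 0.
(K is a triangulation of the cylinder S^1 x I.)

H_0 = Z,  H_1 = Z,  H_2 = 0.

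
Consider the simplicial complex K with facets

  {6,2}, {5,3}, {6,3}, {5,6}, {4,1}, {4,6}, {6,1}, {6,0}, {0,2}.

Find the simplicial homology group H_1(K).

Take the total order 0 < 1 < 2 < 3 < 4 < 5 < 6 on the vertex set. Then K (dimension 1) consists of the simplices:

  0-simplices (7): [0], [1], [2], [3], [4], [5], [6]
  1-simplices (9): [0,2], [0,6], [1,4], [1,6], [2,6], [3,5], [3,6], [4,6], [5,6]

Hence C_0 ≅ Z^7, C_1 ≅ Z^9.

The boundary map ∂_1: C_1 → C_0 maps an edge to its endpoints' difference, ∂[p,q] = q − p. For instance
  ∂[0,2] = [2] − [0].
This gives a 7×9 integer matrix of rank 6; reducing to Smith normal form yields diagonal entries (1,1,1,1,1,1).

From H_k ≅ ker(∂_k) / im(∂_{k+1}) we obtain:

  H_1: rank ker ∂_1 − rank ∂_2 = (9 − 6) − 0 = 3, and there is no ∂_2, so H_1 = Z^3.

H_1 = Z^3.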